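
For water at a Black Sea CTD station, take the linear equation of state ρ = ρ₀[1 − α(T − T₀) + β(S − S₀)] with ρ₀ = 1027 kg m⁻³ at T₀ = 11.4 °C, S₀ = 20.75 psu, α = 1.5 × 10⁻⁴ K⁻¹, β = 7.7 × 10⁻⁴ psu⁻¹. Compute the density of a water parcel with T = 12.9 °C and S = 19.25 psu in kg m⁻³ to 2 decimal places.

1025.58 kg m⁻³

T − T₀ = +1.5 K, S − S₀ = -1.50 psu.
Bracket = 1 − α·(+1.5) + β·(-1.50) = 1 + (-1.38 × 10⁻³) = 0.9986200.
ρ = 1027 × 0.9986200 = 1025.58 kg m⁻³.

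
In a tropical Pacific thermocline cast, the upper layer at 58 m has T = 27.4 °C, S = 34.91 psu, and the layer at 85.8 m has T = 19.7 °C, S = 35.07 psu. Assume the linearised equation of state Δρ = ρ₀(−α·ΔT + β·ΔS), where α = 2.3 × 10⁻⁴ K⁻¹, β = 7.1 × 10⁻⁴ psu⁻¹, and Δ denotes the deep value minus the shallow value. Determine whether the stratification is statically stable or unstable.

stable

ΔT = 19.7 − 27.4 = -7.7 K and ΔS = 35.07 − 34.91 = +0.16 psu (deep − shallow).
−αΔT = 1.771 × 10⁻³; βΔS = 1.136 × 10⁻⁴; sum Δρ/ρ₀ = 1.8846 × 10⁻³.
Δρ/ρ₀ > 0, so Δρ > 0: deeper water is denser → statically stable.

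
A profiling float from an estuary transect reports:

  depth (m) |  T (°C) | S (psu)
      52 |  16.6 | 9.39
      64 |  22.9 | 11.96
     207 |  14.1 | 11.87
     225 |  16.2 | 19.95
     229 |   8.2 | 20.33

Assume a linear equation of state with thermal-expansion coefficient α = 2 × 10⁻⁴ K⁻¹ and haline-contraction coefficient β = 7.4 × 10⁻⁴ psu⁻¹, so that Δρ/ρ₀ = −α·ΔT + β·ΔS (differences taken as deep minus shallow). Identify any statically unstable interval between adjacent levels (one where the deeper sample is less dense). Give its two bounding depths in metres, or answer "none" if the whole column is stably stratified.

Evaluate Δρ/ρ₀ = −αΔT + βΔS across each adjacent pair:
  52–64 m: −αΔT+βΔS = −(2 × 10⁻⁴)(+6.3)+(7.4 × 10⁻⁴)(+2.57) = 6.4 × 10⁻⁴ → stable
  64–207 m: −αΔT+βΔS = −(2 × 10⁻⁴)(-8.8)+(7.4 × 10⁻⁴)(-0.09) = 1.7 × 10⁻³ → stable
  207–225 m: −αΔT+βΔS = −(2 × 10⁻⁴)(+2.1)+(7.4 × 10⁻⁴)(+8.08) = 5.6 × 10⁻³ → stable
  225–229 m: −αΔT+βΔS = −(2 × 10⁻⁴)(-8.0)+(7.4 × 10⁻⁴)(+0.38) = 1.9 × 10⁻³ → stable
Every interval has Δρ > 0: the column is stably stratified throughout.

none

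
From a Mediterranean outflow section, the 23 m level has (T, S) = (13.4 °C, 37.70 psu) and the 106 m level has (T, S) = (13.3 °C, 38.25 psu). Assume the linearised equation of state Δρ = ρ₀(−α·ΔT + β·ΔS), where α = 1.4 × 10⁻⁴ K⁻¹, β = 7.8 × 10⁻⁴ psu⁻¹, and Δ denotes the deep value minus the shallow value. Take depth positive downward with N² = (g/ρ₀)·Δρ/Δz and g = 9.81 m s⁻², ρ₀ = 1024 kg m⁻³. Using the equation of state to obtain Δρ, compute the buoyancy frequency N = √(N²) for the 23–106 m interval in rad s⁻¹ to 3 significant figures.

ΔT = -0.1 K, ΔS = +0.55 psu (deep − shallow).
Δρ/ρ₀ = −αΔT + βΔS = 1.40 × 10⁻⁵ + 4.29 × 10⁻⁴ = 4.43 × 10⁻⁴, so Δρ ≈ 0.4536 kg m⁻³.
N² = (g/ρ₀)·Δρ/Δz = g·(Δρ/ρ₀)/Δz = 9.81 × 4.43 × 10⁻⁴ / 83 = 5.2359 × 10⁻⁵ s⁻².
N = √(5.2359 × 10⁻⁵) = 7.2360 × 10⁻³ rad s⁻¹ ≈ 7.24 × 10⁻³ rad s⁻¹.

7.24 × 10⁻³ rad s⁻¹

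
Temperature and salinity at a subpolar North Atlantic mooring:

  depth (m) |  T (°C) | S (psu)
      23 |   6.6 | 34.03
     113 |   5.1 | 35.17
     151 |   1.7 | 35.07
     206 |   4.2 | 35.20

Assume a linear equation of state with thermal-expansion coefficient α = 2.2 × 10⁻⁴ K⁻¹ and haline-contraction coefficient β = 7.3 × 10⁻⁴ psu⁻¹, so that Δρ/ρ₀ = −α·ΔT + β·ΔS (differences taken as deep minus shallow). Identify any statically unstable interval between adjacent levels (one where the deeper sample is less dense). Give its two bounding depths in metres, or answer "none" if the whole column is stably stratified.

151–206 m

Evaluate Δρ/ρ₀ = −αΔT + βΔS across each adjacent pair:
  23–113 m: −αΔT+βΔS = −(2.2 × 10⁻⁴)(-1.5)+(7.3 × 10⁻⁴)(+1.14) = 1.2 × 10⁻³ → stable
  113–151 m: −αΔT+βΔS = −(2.2 × 10⁻⁴)(-3.4)+(7.3 × 10⁻⁴)(-0.10) = 6.7 × 10⁻⁴ → stable
  151–206 m: −αΔT+βΔS = −(2.2 × 10⁻⁴)(+2.5)+(7.3 × 10⁻⁴)(+0.13) = -4.6 × 10⁻⁴ → UNSTABLE
The 151–206 m interval has Δρ < 0: lighter water underlies denser water.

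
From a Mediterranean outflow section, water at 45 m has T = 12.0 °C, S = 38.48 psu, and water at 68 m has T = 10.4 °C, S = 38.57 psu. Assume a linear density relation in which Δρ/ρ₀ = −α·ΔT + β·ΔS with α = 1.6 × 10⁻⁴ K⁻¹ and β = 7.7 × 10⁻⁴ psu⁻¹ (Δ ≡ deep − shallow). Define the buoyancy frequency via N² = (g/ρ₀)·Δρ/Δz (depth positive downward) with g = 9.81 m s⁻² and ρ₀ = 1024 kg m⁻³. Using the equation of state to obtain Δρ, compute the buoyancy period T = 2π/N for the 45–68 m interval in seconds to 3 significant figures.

533 s

ΔT = -1.6 K, ΔS = +0.09 psu (deep − shallow).
Δρ/ρ₀ = −αΔT + βΔS = 2.56 × 10⁻⁴ + 6.93 × 10⁻⁵ = 3.253 × 10⁻⁴, so Δρ ≈ 0.3331 kg m⁻³.
N² = (g/ρ₀)·Δρ/Δz = g·(Δρ/ρ₀)/Δz = 9.81 × 3.253 × 10⁻⁴ / 23 = 1.3875 × 10⁻⁴ s⁻².
N = √(1.3875 × 10⁻⁴) = 0.011779 rad s⁻¹ → T = 2π/N = 533.42 s ≈ 533 s.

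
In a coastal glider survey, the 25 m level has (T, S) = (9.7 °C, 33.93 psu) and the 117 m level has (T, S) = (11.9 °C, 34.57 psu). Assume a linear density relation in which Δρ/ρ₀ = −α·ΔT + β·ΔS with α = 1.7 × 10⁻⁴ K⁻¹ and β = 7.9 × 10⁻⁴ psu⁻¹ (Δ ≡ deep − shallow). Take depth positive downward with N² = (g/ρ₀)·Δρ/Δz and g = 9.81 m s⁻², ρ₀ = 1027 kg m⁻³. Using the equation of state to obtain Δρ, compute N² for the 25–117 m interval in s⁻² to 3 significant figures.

1.40 × 10⁻⁵ s⁻²

ΔT = +2.2 K, ΔS = +0.64 psu (deep − shallow).
Δρ/ρ₀ = −αΔT + βΔS = -3.74 × 10⁻⁴ + 5.056 × 10⁻⁴ = 1.316 × 10⁻⁴, so Δρ ≈ 0.1352 kg m⁻³.
N² = (g/ρ₀)·Δρ/Δz = g·(Δρ/ρ₀)/Δz = 9.81 × 1.316 × 10⁻⁴ / 92 = 1.4033 × 10⁻⁵ s⁻² ≈ 1.40 × 10⁻⁵ s⁻².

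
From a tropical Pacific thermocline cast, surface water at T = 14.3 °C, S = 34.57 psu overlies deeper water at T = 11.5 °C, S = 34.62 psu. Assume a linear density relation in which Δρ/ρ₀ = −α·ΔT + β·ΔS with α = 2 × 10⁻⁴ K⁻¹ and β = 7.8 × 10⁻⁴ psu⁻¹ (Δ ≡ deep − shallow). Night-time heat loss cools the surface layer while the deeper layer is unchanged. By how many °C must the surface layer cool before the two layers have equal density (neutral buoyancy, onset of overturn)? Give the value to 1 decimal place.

3.0 °C

Neutral buoyancy requires Δρ = 0, i.e. −α(T_deep − T_surf′) + β(S_deep − S_surf) = 0.
T_surf′ = T_deep − (β/α)·ΔS = 11.5 − (7.8 × 10⁻⁴/2 × 10⁻⁴)·(+0.05) = 11.305 °C.
Cooling required: 14.3 − (11.305) = 2.995 °C.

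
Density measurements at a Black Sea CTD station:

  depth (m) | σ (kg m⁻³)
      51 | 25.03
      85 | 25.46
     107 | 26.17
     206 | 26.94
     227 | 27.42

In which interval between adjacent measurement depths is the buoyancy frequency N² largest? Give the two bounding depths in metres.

85–107 m

Compute the density gradient over each adjacent pair:
  51–85 m: Δρ/Δz = 0.43/34 = 0.013 kg m⁻⁴
  85–107 m: Δρ/Δz = 0.71/22 = 0.032 kg m⁻⁴
  107–206 m: Δρ/Δz = 0.77/99 = 7.8 × 10⁻³ kg m⁻⁴
  206–227 m: Δρ/Δz = 0.48/21 = 0.023 kg m⁻⁴
The largest gradient is in the 85–107 m interval — the pycnocline.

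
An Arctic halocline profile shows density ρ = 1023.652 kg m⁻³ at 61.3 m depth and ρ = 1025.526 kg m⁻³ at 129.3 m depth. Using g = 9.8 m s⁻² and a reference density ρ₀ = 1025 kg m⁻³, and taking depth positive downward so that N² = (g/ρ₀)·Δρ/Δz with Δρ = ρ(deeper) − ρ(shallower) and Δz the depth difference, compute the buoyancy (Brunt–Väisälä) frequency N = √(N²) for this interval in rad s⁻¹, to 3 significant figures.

Δρ = 1025.526 − 1023.652 = 1.874 kg m⁻³ over Δz = 129.3 − 61.3 = 68 m.
N² = (9.8/1025) × (1.874/68) = 2.6349 × 10⁻⁴ s⁻².
N = √(2.6349 × 10⁻⁴) = 0.016232 rad s⁻¹ ≈ 0.0162 rad s⁻¹.
N² > 0, so the interval is statically stable.

0.0162 rad s⁻¹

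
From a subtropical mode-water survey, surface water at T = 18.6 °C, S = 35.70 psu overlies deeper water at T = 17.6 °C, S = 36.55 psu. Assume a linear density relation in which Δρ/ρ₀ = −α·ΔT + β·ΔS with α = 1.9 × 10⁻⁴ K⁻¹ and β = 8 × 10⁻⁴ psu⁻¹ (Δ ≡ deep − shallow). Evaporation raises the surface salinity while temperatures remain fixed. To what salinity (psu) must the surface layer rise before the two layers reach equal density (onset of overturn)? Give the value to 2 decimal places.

36.79 psu

Neutral buoyancy requires −α(T_deep − T_surf) + β(S_deep − S_surf′) = 0.
S_surf′ = S_deep − (α/β)·ΔT = 36.55 − (1.9 × 10⁻⁴/8 × 10⁻⁴)·(-1.0) = 36.7875 psu.
Increase required: 36.7875 − 35.70 = 1.0875 psu.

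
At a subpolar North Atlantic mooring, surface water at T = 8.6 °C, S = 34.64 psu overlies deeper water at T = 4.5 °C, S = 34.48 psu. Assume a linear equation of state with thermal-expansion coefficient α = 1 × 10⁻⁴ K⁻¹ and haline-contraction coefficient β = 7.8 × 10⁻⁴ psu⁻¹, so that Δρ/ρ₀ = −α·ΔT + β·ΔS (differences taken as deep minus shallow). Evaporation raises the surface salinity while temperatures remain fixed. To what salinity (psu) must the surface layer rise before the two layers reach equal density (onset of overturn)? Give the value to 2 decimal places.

Neutral buoyancy requires −α(T_deep − T_surf) + β(S_deep − S_surf′) = 0.
S_surf′ = S_deep − (α/β)·ΔT = 34.48 − (1 × 10⁻⁴/7.8 × 10⁻⁴)·(-4.1) = 35.0056 psu.
Increase required: 35.0056 − 34.64 = 0.3656 psu.

35.01 psu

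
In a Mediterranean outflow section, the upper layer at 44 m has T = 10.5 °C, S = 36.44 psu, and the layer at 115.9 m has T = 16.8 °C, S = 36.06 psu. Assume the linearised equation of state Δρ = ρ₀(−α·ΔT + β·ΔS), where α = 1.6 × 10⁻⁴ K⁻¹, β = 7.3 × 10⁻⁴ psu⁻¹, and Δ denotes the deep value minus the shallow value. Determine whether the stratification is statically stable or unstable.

unstable

ΔT = 16.8 − 10.5 = +6.3 K and ΔS = 36.06 − 36.44 = -0.38 psu (deep − shallow).
−αΔT = -1.008 × 10⁻³; βΔS = -2.774 × 10⁻⁴; sum Δρ/ρ₀ = -1.2854 × 10⁻³.
Δρ/ρ₀ < 0, so Δρ < 0: deeper water is lighter → statically unstable; the column would overturn.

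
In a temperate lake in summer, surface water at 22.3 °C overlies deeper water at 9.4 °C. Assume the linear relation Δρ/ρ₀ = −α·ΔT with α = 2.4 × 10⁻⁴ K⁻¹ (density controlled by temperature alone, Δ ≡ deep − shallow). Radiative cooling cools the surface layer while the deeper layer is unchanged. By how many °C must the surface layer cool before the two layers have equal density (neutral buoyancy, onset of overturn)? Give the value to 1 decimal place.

12.9 °C

With temperature the only control, equal density requires T_surf′ = T_deep.
T_surf′ = 9.4 °C.
Cooling required: 22.3 − 9.4 = 12.9 °C.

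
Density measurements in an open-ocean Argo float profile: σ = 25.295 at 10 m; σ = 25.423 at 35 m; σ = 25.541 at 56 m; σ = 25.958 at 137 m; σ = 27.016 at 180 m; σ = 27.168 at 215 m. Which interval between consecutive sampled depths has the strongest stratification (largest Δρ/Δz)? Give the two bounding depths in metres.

137–180 m

Compute the density gradient over each adjacent pair:
  10–35 m: Δρ/Δz = 0.128/25 = 5.1 × 10⁻³ kg m⁻⁴
  35–56 m: Δρ/Δz = 0.118/21 = 5.6 × 10⁻³ kg m⁻⁴
  56–137 m: Δρ/Δz = 0.417/81 = 5.1 × 10⁻³ kg m⁻⁴
  137–180 m: Δρ/Δz = 1.058/43 = 0.025 kg m⁻⁴
  180–215 m: Δρ/Δz = 0.152/35 = 4.3 × 10⁻³ kg m⁻⁴
The largest gradient is in the 137–180 m interval — the pycnocline.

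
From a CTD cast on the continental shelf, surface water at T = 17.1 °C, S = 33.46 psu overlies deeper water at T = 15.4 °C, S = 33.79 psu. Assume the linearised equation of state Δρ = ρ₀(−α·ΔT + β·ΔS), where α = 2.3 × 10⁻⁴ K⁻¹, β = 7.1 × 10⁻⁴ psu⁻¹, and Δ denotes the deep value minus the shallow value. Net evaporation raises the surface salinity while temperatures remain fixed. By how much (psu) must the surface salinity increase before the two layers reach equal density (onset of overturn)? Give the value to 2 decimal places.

Neutral buoyancy requires −α(T_deep − T_surf) + β(S_deep − S_surf′) = 0.
S_surf′ = S_deep − (α/β)·ΔT = 33.79 − (2.3 × 10⁻⁴/7.1 × 10⁻⁴)·(-1.7) = 34.3407 psu.
Increase required: 34.3407 − 33.46 = 0.8807 psu.

0.88 psu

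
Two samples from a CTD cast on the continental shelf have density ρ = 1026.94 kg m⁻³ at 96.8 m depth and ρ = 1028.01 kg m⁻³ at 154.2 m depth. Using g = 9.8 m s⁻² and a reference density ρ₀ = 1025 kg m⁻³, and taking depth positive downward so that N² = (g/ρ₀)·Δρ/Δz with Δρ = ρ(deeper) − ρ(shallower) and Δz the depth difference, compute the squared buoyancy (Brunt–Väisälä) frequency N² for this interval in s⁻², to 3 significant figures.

1.78 × 10⁻⁴ s⁻²

Δρ = 1028.01 − 1026.94 = 1.07 kg m⁻³ over Δz = 154.2 − 96.8 = 57.4 m.
N² = (9.8/1025) × (1.07/57.4) = 1.7823 × 10⁻⁴ s⁻² ≈ 1.78 × 10⁻⁴ s⁻².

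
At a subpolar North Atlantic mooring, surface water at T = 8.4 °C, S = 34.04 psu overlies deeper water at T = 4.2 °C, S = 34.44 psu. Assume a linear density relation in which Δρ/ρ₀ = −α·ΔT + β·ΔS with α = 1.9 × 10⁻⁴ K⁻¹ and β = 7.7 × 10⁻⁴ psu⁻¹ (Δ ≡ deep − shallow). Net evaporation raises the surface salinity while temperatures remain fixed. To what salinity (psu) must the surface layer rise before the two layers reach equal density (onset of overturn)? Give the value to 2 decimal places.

Neutral buoyancy requires −α(T_deep − T_surf) + β(S_deep − S_surf′) = 0.
S_surf′ = S_deep − (α/β)·ΔT = 34.44 − (1.9 × 10⁻⁴/7.7 × 10⁻⁴)·(-4.2) = 35.4764 psu.
Increase required: 35.4764 − 34.04 = 1.4364 psu.

35.48 psu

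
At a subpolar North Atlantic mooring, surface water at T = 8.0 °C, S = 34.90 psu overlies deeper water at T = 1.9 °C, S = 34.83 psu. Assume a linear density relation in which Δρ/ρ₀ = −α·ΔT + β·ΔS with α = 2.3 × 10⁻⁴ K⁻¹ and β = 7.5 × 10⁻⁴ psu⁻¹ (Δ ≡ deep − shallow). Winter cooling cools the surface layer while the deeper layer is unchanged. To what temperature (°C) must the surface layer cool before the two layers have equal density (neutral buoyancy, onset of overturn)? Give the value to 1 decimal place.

2.1 °C

Neutral buoyancy requires Δρ = 0, i.e. −α(T_deep − T_surf′) + β(S_deep − S_surf) = 0.
T_surf′ = T_deep − (β/α)·ΔS = 1.9 − (7.5 × 10⁻⁴/2.3 × 10⁻⁴)·(-0.07) = 2.128 °C.
Cooling required: 8.0 − (2.128) = 5.872 °C.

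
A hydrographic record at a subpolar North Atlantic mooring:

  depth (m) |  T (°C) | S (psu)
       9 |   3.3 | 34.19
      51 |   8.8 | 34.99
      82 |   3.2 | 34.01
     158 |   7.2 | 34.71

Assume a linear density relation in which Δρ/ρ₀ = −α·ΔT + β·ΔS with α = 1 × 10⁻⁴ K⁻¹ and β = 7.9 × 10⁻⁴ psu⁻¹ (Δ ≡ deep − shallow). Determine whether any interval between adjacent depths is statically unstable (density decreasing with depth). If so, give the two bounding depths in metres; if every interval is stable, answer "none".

Evaluate Δρ/ρ₀ = −αΔT + βΔS across each adjacent pair:
  9–51 m: −αΔT+βΔS = −(1 × 10⁻⁴)(+5.5)+(7.9 × 10⁻⁴)(+0.80) = 8.2 × 10⁻⁵ → stable
  51–82 m: −αΔT+βΔS = −(1 × 10⁻⁴)(-5.6)+(7.9 × 10⁻⁴)(-0.98) = -2.1 × 10⁻⁴ → UNSTABLE
  82–158 m: −αΔT+βΔS = −(1 × 10⁻⁴)(+4.0)+(7.9 × 10⁻⁴)(+0.70) = 1.5 × 10⁻⁴ → stable
The 51–82 m interval has Δρ < 0: lighter water underlies denser water.

51–82 m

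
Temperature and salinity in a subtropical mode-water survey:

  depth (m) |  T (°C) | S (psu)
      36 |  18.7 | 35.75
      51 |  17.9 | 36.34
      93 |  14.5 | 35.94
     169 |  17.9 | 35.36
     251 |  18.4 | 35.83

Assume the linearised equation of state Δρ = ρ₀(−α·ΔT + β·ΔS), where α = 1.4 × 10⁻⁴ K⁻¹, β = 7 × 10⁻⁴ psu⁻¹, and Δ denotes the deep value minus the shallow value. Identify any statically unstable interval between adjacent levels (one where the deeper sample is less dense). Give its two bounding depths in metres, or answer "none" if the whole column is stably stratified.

93–169 m

Evaluate Δρ/ρ₀ = −αΔT + βΔS across each adjacent pair:
  36–51 m: −αΔT+βΔS = −(1.4 × 10⁻⁴)(-0.8)+(7 × 10⁻⁴)(+0.59) = 5.2 × 10⁻⁴ → stable
  51–93 m: −αΔT+βΔS = −(1.4 × 10⁻⁴)(-3.4)+(7 × 10⁻⁴)(-0.40) = 2.0 × 10⁻⁴ → stable
  93–169 m: −αΔT+βΔS = −(1.4 × 10⁻⁴)(+3.4)+(7 × 10⁻⁴)(-0.58) = -8.8 × 10⁻⁴ → UNSTABLE
  169–251 m: −αΔT+βΔS = −(1.4 × 10⁻⁴)(+0.5)+(7 × 10⁻⁴)(+0.47) = 2.6 × 10⁻⁴ → stable
The 93–169 m interval has Δρ < 0: lighter water underlies denser water.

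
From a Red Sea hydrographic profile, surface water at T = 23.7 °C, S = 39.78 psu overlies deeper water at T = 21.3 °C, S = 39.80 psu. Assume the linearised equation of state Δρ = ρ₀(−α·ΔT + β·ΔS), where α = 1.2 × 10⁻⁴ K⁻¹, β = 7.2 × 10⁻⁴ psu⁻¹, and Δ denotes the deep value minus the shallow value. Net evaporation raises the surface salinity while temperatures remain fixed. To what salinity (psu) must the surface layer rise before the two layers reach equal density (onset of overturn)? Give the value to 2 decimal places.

40.20 psu

Neutral buoyancy requires −α(T_deep − T_surf) + β(S_deep − S_surf′) = 0.
S_surf′ = S_deep − (α/β)·ΔT = 39.80 − (1.2 × 10⁻⁴/7.2 × 10⁻⁴)·(-2.4) = 40.2000 psu.
Increase required: 40.2000 − 39.78 = 0.4200 psu.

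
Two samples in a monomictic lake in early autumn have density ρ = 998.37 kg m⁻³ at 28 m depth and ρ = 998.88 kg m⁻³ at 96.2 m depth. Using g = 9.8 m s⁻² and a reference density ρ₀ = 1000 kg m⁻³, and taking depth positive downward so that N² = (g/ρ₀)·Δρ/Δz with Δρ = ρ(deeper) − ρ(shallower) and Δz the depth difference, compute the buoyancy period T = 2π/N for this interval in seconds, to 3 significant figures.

Δρ = 998.88 − 998.37 = 0.51 kg m⁻³ over Δz = 96.2 − 28 = 68.2 m.
N² = (9.8/1000) × (0.51/68.2) = 7.3284 × 10⁻⁵ s⁻².
N = √(7.3284 × 10⁻⁵) = 8.5606 × 10⁻³ rad s⁻¹, so T = 2π/N = 733.97 s ≈ 734 s.

734 s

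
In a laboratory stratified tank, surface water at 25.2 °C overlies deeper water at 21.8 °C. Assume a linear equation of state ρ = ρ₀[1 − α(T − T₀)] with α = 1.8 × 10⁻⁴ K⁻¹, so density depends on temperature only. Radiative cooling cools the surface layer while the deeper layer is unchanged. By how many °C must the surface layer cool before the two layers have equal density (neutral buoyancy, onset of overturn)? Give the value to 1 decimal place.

3.4 °C

With temperature the only control, equal density requires T_surf′ = T_deep.
T_surf′ = 21.8 °C.
Cooling required: 25.2 − 21.8 = 3.4 °C.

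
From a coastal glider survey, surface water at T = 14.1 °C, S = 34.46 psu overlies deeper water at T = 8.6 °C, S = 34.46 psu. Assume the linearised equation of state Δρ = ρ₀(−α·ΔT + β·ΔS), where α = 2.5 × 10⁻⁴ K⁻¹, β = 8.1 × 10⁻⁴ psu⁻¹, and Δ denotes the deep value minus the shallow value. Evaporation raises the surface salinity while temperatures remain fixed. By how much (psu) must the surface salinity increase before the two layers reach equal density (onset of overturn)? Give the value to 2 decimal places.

1.70 psu

Neutral buoyancy requires −α(T_deep − T_surf) + β(S_deep − S_surf′) = 0.
S_surf′ = S_deep − (α/β)·ΔT = 34.46 − (2.5 × 10⁻⁴/8.1 × 10⁻⁴)·(-5.5) = 36.1575 psu.
Increase required: 36.1575 − 34.46 = 1.6975 psu.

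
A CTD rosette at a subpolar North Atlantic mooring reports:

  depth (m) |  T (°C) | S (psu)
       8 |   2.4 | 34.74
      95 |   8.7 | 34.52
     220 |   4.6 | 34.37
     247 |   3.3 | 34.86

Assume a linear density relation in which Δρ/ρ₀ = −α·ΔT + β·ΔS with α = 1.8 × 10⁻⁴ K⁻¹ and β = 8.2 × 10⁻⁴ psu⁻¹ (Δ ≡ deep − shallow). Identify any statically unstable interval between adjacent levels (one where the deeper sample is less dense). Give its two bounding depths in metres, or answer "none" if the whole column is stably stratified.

8–95 m

Evaluate Δρ/ρ₀ = −αΔT + βΔS across each adjacent pair:
  8–95 m: −αΔT+βΔS = −(1.8 × 10⁻⁴)(+6.3)+(8.2 × 10⁻⁴)(-0.22) = -1.3 × 10⁻³ → UNSTABLE
  95–220 m: −αΔT+βΔS = −(1.8 × 10⁻⁴)(-4.1)+(8.2 × 10⁻⁴)(-0.15) = 6.1 × 10⁻⁴ → stable
  220–247 m: −αΔT+βΔS = −(1.8 × 10⁻⁴)(-1.3)+(8.2 × 10⁻⁴)(+0.49) = 6.4 × 10⁻⁴ → stable
The 8–95 m interval has Δρ < 0: lighter water underlies denser water.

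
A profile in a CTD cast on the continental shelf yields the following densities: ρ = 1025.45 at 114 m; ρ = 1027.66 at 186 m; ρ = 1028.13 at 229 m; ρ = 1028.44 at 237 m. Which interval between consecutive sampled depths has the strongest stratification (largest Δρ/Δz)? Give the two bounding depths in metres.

Compute the density gradient over each adjacent pair:
  114–186 m: Δρ/Δz = 2.21/72 = 0.031 kg m⁻⁴
  186–229 m: Δρ/Δz = 0.47/43 = 0.011 kg m⁻⁴
  229–237 m: Δρ/Δz = 0.31/8 = 0.039 kg m⁻⁴
The largest gradient is in the 229–237 m interval — the pycnocline.

229–237 m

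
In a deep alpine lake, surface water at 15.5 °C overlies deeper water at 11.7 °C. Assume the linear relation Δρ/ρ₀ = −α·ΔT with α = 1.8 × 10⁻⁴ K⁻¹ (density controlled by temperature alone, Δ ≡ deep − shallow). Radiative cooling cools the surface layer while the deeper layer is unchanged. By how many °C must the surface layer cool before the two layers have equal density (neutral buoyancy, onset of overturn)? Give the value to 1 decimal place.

With temperature the only control, equal density requires T_surf′ = T_deep.
T_surf′ = 11.7 °C.
Cooling required: 15.5 − 11.7 = 3.8 °C.

3.8 °C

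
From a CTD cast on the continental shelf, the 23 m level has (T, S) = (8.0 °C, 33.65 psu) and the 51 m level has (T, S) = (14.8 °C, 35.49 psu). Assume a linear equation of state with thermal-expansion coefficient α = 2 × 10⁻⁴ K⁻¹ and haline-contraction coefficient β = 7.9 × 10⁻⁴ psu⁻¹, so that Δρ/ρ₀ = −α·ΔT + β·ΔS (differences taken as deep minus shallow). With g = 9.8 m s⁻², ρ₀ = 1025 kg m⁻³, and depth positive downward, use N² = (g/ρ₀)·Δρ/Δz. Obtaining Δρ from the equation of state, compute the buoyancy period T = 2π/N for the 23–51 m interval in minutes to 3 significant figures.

ΔT = +6.8 K, ΔS = +1.84 psu (deep − shallow).
Δρ/ρ₀ = −αΔT + βΔS = -1.36 × 10⁻³ + 1.4536 × 10⁻³ = 9.36 × 10⁻⁵, so Δρ ≈ 0.09594 kg m⁻³.
N² = (g/ρ₀)·Δρ/Δz = g·(Δρ/ρ₀)/Δz = 9.8 × 9.36 × 10⁻⁵ / 28 = 3.2760 × 10⁻⁵ s⁻².
N = √(3.2760 × 10⁻⁵) = 5.7236 × 10⁻³ rad s⁻¹ → T = 2π/N = 1.0978 × 10³ s = 18.297 min ≈ 18.3 min.

18.3 min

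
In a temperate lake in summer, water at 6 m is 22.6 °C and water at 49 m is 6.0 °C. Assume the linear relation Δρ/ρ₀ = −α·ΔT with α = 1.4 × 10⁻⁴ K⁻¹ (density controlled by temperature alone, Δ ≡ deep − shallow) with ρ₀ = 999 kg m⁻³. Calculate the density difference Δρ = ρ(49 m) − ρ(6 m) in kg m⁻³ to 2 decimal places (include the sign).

+2.32 kg m⁻³

ΔT = -16.6 K, Δρ/ρ₀ = −αΔT = 2.324 × 10⁻³.
Δρ = 999 × (2.324 × 10⁻³) = +2.32 kg m⁻³.
Positive Δρ: denser below, stable.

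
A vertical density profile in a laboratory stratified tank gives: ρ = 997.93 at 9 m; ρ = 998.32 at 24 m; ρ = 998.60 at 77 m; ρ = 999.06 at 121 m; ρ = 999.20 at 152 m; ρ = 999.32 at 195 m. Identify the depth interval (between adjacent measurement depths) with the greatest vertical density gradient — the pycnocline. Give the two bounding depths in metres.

Compute the density gradient over each adjacent pair:
  9–24 m: Δρ/Δz = 0.39/15 = 0.026 kg m⁻⁴
  24–77 m: Δρ/Δz = 0.28/53 = 5.3 × 10⁻³ kg m⁻⁴
  77–121 m: Δρ/Δz = 0.46/44 = 0.010 kg m⁻⁴
  121–152 m: Δρ/Δz = 0.14/31 = 4.5 × 10⁻³ kg m⁻⁴
  152–195 m: Δρ/Δz = 0.12/43 = 2.8 × 10⁻³ kg m⁻⁴
The largest gradient is in the 9–24 m interval — the pycnocline.

9–24 m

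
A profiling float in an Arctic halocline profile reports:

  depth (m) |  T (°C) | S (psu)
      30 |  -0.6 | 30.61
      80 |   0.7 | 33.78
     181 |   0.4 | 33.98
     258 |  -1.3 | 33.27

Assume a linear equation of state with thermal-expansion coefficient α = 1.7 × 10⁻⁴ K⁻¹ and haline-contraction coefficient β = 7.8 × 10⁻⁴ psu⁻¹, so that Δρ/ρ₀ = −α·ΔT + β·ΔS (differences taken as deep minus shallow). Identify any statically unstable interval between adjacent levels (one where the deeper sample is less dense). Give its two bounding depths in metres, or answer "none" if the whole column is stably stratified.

Evaluate Δρ/ρ₀ = −αΔT + βΔS across each adjacent pair:
  30–80 m: −αΔT+βΔS = −(1.7 × 10⁻⁴)(+1.3)+(7.8 × 10⁻⁴)(+3.17) = 2.3 × 10⁻³ → stable
  80–181 m: −αΔT+βΔS = −(1.7 × 10⁻⁴)(-0.3)+(7.8 × 10⁻⁴)(+0.20) = 2.1 × 10⁻⁴ → stable
  181–258 m: −αΔT+βΔS = −(1.7 × 10⁻⁴)(-1.7)+(7.8 × 10⁻⁴)(-0.71) = -2.6 × 10⁻⁴ → UNSTABLE
The 181–258 m interval has Δρ < 0: lighter water underlies denser water.

181–258 m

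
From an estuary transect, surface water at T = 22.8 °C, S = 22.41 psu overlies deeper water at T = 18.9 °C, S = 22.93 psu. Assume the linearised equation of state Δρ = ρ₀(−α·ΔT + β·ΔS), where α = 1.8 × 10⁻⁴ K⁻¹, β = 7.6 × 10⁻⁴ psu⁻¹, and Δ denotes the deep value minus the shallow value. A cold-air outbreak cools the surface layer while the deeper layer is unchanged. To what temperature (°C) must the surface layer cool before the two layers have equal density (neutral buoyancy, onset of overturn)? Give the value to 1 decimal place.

Neutral buoyancy requires Δρ = 0, i.e. −α(T_deep − T_surf′) + β(S_deep − S_surf) = 0.
T_surf′ = T_deep − (β/α)·ΔS = 18.9 − (7.6 × 10⁻⁴/1.8 × 10⁻⁴)·(+0.52) = 16.704 °C.
Cooling required: 22.8 − (16.704) = 6.096 °C.

16.7 °C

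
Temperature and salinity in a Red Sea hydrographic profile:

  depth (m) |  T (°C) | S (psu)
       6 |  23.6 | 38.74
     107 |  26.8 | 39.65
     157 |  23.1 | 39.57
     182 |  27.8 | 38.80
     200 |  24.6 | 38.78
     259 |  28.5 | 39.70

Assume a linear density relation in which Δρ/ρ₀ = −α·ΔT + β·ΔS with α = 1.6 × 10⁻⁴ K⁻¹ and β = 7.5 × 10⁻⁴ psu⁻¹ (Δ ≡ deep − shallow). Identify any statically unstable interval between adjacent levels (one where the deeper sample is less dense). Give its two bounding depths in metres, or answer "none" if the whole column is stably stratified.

157–182 m

Evaluate Δρ/ρ₀ = −αΔT + βΔS across each adjacent pair:
  6–107 m: −αΔT+βΔS = −(1.6 × 10⁻⁴)(+3.2)+(7.5 × 10⁻⁴)(+0.91) = 1.7 × 10⁻⁴ → stable
  107–157 m: −αΔT+βΔS = −(1.6 × 10⁻⁴)(-3.7)+(7.5 × 10⁻⁴)(-0.08) = 5.3 × 10⁻⁴ → stable
  157–182 m: −αΔT+βΔS = −(1.6 × 10⁻⁴)(+4.7)+(7.5 × 10⁻⁴)(-0.77) = -1.3 × 10⁻³ → UNSTABLE
  182–200 m: −αΔT+βΔS = −(1.6 × 10⁻⁴)(-3.2)+(7.5 × 10⁻⁴)(-0.02) = 5.0 × 10⁻⁴ → stable
  200–259 m: −αΔT+βΔS = −(1.6 × 10⁻⁴)(+3.9)+(7.5 × 10⁻⁴)(+0.92) = 6.6 × 10⁻⁵ → stable
The 157–182 m interval has Δρ < 0: lighter water underlies denser water.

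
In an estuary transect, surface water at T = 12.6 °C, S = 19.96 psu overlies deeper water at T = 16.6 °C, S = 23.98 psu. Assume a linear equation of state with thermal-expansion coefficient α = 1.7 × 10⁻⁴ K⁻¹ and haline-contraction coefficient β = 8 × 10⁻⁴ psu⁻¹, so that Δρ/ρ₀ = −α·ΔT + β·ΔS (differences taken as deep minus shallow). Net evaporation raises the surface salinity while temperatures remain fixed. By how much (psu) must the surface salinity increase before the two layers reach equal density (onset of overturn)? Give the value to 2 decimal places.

Neutral buoyancy requires −α(T_deep − T_surf) + β(S_deep − S_surf′) = 0.
S_surf′ = S_deep − (α/β)·ΔT = 23.98 − (1.7 × 10⁻⁴/8 × 10⁻⁴)·(+4.0) = 23.1300 psu.
Increase required: 23.1300 − 19.96 = 3.1700 psu.

3.17 psu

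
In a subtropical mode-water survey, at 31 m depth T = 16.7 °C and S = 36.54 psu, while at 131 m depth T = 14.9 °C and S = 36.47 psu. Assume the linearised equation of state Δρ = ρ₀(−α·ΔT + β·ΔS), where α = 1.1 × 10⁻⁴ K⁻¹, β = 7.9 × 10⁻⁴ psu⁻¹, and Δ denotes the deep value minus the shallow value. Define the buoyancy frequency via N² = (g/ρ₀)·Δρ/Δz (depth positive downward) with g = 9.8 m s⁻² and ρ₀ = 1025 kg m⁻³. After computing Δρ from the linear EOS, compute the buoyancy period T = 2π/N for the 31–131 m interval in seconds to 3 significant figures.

ΔT = -1.8 K, ΔS = -0.07 psu (deep − shallow).
Δρ/ρ₀ = −αΔT + βΔS = 1.98 × 10⁻⁴ − 5.53 × 10⁻⁵ = 1.427 × 10⁻⁴, so Δρ ≈ 0.1463 kg m⁻³.
N² = (g/ρ₀)·Δρ/Δz = g·(Δρ/ρ₀)/Δz = 9.8 × 1.427 × 10⁻⁴ / 100 = 1.3985 × 10⁻⁵ s⁻².
N = √(1.3985 × 10⁻⁵) = 3.7397 × 10⁻³ rad s⁻¹ → T = 2π/N = 1.6801 × 10³ s ≈ 1.68 × 10³ s.

1.68 × 10³ s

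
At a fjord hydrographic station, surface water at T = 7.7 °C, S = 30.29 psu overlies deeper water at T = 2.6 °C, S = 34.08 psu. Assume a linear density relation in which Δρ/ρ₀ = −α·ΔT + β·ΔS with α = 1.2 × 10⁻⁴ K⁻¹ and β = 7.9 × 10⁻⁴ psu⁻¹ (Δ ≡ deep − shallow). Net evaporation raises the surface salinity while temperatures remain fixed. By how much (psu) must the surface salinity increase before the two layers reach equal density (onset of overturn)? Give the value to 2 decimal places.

4.56 psu

Neutral buoyancy requires −α(T_deep − T_surf) + β(S_deep − S_surf′) = 0.
S_surf′ = S_deep − (α/β)·ΔT = 34.08 − (1.2 × 10⁻⁴/7.9 × 10⁻⁴)·(-5.1) = 34.8547 psu.
Increase required: 34.8547 − 30.29 = 4.5647 psu.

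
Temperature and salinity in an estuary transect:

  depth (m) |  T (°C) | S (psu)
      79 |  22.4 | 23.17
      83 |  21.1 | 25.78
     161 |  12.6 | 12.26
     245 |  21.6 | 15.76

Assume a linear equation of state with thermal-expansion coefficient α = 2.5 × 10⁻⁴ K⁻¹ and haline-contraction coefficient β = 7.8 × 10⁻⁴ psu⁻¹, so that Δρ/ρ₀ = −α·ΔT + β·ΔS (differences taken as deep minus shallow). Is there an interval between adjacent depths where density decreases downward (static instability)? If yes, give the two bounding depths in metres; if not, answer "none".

83–161 m

Evaluate Δρ/ρ₀ = −αΔT + βΔS across each adjacent pair:
  79–83 m: −αΔT+βΔS = −(2.5 × 10⁻⁴)(-1.3)+(7.8 × 10⁻⁴)(+2.61) = 2.4 × 10⁻³ → stable
  83–161 m: −αΔT+βΔS = −(2.5 × 10⁻⁴)(-8.5)+(7.8 × 10⁻⁴)(-13.52) = -8.4 × 10⁻³ → UNSTABLE
  161–245 m: −αΔT+βΔS = −(2.5 × 10⁻⁴)(+9.0)+(7.8 × 10⁻⁴)(+3.50) = 4.8 × 10⁻⁴ → stable
The 83–161 m interval has Δρ < 0: lighter water underlies denser water.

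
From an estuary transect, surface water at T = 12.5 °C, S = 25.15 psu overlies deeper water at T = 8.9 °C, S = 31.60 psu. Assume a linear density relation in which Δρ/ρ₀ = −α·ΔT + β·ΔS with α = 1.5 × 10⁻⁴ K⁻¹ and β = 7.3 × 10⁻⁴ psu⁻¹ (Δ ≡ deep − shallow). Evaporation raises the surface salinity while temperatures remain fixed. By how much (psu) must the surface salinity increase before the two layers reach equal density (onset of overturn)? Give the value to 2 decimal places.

Neutral buoyancy requires −α(T_deep − T_surf) + β(S_deep − S_surf′) = 0.
S_surf′ = S_deep − (α/β)·ΔT = 31.60 − (1.5 × 10⁻⁴/7.3 × 10⁻⁴)·(-3.6) = 32.3397 psu.
Increase required: 32.3397 − 25.15 = 7.1897 psu.

7.19 psu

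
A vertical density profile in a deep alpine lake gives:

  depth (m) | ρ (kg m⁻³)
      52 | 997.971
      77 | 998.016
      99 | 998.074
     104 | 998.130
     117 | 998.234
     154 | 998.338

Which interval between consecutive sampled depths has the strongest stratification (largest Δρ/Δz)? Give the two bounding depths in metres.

99–104 m

Compute the density gradient over each adjacent pair:
  52–77 m: Δρ/Δz = 0.045/25 = 1.8 × 10⁻³ kg m⁻⁴
  77–99 m: Δρ/Δz = 0.058/22 = 2.6 × 10⁻³ kg m⁻⁴
  99–104 m: Δρ/Δz = 0.056/5 = 0.011 kg m⁻⁴
  104–117 m: Δρ/Δz = 0.104/13 = 8.0 × 10⁻³ kg m⁻⁴
  117–154 m: Δρ/Δz = 0.104/37 = 2.8 × 10⁻³ kg m⁻⁴
The largest gradient is in the 99–104 m interval — the pycnocline.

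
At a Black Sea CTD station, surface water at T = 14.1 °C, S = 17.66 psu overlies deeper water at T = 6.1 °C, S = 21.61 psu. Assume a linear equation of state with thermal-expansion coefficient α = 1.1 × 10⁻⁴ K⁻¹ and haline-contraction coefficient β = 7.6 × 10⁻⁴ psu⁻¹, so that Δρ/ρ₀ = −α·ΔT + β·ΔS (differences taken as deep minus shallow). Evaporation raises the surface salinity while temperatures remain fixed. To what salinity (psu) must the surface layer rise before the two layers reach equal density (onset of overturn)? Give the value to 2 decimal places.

Neutral buoyancy requires −α(T_deep − T_surf) + β(S_deep − S_surf′) = 0.
S_surf′ = S_deep − (α/β)·ΔT = 21.61 − (1.1 × 10⁻⁴/7.6 × 10⁻⁴)·(-8.0) = 22.7679 psu.
Increase required: 22.7679 − 17.66 = 5.1079 psu.

22.77 psu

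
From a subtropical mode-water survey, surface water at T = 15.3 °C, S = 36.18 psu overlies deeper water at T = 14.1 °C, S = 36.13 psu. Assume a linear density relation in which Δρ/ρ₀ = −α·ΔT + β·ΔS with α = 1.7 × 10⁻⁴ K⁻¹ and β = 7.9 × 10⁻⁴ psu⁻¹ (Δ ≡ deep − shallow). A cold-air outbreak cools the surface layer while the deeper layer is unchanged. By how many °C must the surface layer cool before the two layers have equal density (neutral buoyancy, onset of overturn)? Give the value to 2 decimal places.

Neutral buoyancy requires Δρ = 0, i.e. −α(T_deep − T_surf′) + β(S_deep − S_surf) = 0.
T_surf′ = T_deep − (β/α)·ΔS = 14.1 − (7.9 × 10⁻⁴/1.7 × 10⁻⁴)·(-0.05) = 14.3324 °C.
Cooling required: 15.3 − (14.3324) = 0.9676 °C.

0.97 °C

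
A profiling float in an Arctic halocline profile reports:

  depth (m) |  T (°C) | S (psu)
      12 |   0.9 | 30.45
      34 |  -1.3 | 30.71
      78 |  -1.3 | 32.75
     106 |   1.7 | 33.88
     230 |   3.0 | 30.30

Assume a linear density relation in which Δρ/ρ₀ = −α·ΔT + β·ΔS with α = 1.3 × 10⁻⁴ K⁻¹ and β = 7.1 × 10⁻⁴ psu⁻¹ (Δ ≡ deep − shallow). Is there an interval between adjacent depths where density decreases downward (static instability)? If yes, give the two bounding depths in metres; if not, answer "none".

106–230 m

Evaluate Δρ/ρ₀ = −αΔT + βΔS across each adjacent pair:
  12–34 m: −αΔT+βΔS = −(1.3 × 10⁻⁴)(-2.2)+(7.1 × 10⁻⁴)(+0.26) = 4.7 × 10⁻⁴ → stable
  34–78 m: −αΔT+βΔS = −(1.3 × 10⁻⁴)(+0.0)+(7.1 × 10⁻⁴)(+2.04) = 1.4 × 10⁻³ → stable
  78–106 m: −αΔT+βΔS = −(1.3 × 10⁻⁴)(+3.0)+(7.1 × 10⁻⁴)(+1.13) = 4.1 × 10⁻⁴ → stable
  106–230 m: −αΔT+βΔS = −(1.3 × 10⁻⁴)(+1.3)+(7.1 × 10⁻⁴)(-3.58) = -2.7 × 10⁻³ → UNSTABLE
The 106–230 m interval has Δρ < 0: lighter water underlies denser water.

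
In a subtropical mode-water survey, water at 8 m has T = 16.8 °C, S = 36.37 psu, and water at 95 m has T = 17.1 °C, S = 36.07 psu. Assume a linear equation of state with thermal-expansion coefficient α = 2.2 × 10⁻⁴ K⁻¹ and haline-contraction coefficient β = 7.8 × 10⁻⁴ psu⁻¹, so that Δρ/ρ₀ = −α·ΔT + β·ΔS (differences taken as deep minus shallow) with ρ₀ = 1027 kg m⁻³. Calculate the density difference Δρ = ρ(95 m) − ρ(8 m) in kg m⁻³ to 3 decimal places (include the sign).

-0.308 kg m⁻³

ΔT = +0.3 K, ΔS = -0.30 psu (deep − shallow).
Δρ/ρ₀ = −(2.2 × 10⁻⁴)(+0.3) + (7.8 × 10⁻⁴)(-0.30) = -3.00 × 10⁻⁴.
Δρ = 1027 × (-3.00 × 10⁻⁴) = -0.308 kg m⁻³.
Negative Δρ: lighter below, statically unstable.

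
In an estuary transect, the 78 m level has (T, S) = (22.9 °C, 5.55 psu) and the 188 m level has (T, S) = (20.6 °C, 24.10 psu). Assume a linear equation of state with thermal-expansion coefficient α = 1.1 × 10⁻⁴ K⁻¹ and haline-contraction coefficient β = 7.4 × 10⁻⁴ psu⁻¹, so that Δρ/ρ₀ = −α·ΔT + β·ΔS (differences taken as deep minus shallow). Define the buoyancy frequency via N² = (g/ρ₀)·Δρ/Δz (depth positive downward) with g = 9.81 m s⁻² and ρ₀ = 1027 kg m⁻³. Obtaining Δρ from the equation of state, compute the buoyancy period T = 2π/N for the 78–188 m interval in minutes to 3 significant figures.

ΔT = -2.3 K, ΔS = +18.55 psu (deep − shallow).
Δρ/ρ₀ = −αΔT + βΔS = 2.53 × 10⁻⁴ + 0.013727 = 0.01398, so Δρ ≈ 14.36 kg m⁻³.
N² = (g/ρ₀)·Δρ/Δz = g·(Δρ/ρ₀)/Δz = 9.81 × 0.01398 / 110 = 1.2468 × 10⁻³ s⁻².
N = √(1.2468 × 10⁻³) = 0.035310 rad s⁻¹ → T = 2π/N = 177.94 s = 2.9657 min ≈ 2.97 min.

2.97 min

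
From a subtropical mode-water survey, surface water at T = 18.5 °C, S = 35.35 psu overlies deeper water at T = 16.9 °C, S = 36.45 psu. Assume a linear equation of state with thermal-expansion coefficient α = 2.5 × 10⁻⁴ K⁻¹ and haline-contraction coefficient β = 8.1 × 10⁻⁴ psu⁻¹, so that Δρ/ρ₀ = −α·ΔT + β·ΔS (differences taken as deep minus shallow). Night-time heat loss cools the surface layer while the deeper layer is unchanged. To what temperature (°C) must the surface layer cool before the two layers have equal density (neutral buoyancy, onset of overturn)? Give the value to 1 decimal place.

13.3 °C

Neutral buoyancy requires Δρ = 0, i.e. −α(T_deep − T_surf′) + β(S_deep − S_surf) = 0.
T_surf′ = T_deep − (β/α)·ΔS = 16.9 − (8.1 × 10⁻⁴/2.5 × 10⁻⁴)·(+1.10) = 13.336 °C.
Cooling required: 18.5 − (13.336) = 5.164 °C.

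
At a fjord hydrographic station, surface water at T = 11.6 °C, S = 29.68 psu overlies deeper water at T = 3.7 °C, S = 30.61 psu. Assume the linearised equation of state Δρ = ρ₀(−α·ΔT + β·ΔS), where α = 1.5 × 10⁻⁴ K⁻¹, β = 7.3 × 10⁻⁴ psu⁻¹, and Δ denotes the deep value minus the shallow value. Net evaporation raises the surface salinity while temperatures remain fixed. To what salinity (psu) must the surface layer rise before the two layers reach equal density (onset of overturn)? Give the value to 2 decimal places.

Neutral buoyancy requires −α(T_deep − T_surf) + β(S_deep − S_surf′) = 0.
S_surf′ = S_deep − (α/β)·ΔT = 30.61 − (1.5 × 10⁻⁴/7.3 × 10⁻⁴)·(-7.9) = 32.2333 psu.
Increase required: 32.2333 − 29.68 = 2.5533 psu.

32.23 psu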